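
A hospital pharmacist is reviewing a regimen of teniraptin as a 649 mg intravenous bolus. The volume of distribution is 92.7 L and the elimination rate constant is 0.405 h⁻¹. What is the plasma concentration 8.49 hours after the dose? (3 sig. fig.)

0.225 µg/mL

C₀ = dose / V = 649 / 92.7 = 7.001 µg/mL
C(t) = C₀ e^(−kt) = 7.001 × e^(−0.4050 × 8.49) = 7.001 × e^(−3.438) = 7.001 × 0.03211 ≈ 0.225 µg/mL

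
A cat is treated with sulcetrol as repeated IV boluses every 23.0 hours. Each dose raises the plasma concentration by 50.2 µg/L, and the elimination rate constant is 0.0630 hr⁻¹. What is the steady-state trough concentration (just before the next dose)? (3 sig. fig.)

Fraction remaining after one interval: e^(−kτ) = e^(−0.06300 × 23.0) = 0.2348
R = 1 / (1 − 0.2348) = 1.307
Css,max = 50.2 × 1.307 = 65.60 µg/L
Css,min = Css,max × e^(−kτ) = 65.60 × 0.2348 ≈ 15.4 µg/L

15.4 µg/L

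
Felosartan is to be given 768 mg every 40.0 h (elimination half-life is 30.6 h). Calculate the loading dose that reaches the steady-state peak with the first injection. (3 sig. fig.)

k = ln 2 / 30.6 = 0.02265 h⁻¹
Accumulation ratio R = 1 / (1 − e^(−kτ)) = 1 / (1 − e^(−0.02265×40.0)) = 1 / (1 − 0.4041) = 1.678
Loading dose = maintenance dose × R = 768 × 1.678 ≈ 1290 mg

1290 mg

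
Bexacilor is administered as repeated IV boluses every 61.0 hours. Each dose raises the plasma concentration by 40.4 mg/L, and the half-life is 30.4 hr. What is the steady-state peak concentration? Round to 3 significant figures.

k = ln 2 / 30.4 = 0.02280 hr⁻¹
Fraction remaining after one interval: e^(−kτ) = e^(−0.02280 × 61.0) = 0.2489
R = 1 / (1 − 0.2489) = 1.331
Css,max = 40.4 × 1.331 ≈ 53.8 mg/L

53.8 mg/L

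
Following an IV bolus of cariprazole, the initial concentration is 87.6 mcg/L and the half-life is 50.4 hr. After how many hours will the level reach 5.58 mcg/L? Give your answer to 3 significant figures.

k = ln 2 / 50.4 = 0.01375 hr⁻¹
C(t) = C₀ e^(−kt)  ⇒  t = ln(C₀/C) / k
t = ln(87.6/5.58) / 0.01375 = 2.754 / 0.01375 ≈ 200 hours

200 hours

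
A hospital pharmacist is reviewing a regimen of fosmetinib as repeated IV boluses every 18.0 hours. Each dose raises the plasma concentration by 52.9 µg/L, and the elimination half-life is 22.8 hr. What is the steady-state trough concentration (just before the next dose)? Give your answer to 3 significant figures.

72.6 µg/L

k = ln 2 / 22.8 = 0.03040 hr⁻¹
Fraction remaining after one interval: e^(−kτ) = e^(−0.03040 × 18.0) = 0.5786
R = 1 / (1 − 0.5786) = 2.373
Css,max = 52.9 × 2.373 = 125.5 µg/L
Css,min = Css,max × e^(−kτ) = 125.5 × 0.5786 ≈ 72.6 µg/L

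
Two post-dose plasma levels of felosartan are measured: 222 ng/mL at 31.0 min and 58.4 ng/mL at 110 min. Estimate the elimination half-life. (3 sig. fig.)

k = ln(C₁/C₂) / (t₂ − t₁) = ln(222/58.4) / (110 − 31.0)
  = 1.335 / 79.00 = 0.01690 min⁻¹
t½ = ln 2 / k = ln 2 / 0.01690 ≈ 41.0 minutes

41.0 minutes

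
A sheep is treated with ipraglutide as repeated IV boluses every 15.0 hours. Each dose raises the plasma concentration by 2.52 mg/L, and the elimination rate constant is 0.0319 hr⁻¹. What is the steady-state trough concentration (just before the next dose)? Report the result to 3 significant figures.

4.11 mg/L

Fraction remaining after one interval: e^(−kτ) = e^(−0.03190 × 15.0) = 0.6197
R = 1 / (1 − 0.6197) = 2.630
Css,max = 2.52 × 2.630 = 6.627 mg/L
Css,min = Css,max × e^(−kτ) = 6.627 × 0.6197 ≈ 4.11 mg/L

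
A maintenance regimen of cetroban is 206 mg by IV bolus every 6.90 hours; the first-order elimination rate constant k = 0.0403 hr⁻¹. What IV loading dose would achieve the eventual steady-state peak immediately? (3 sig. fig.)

849 mg

Accumulation ratio R = 1 / (1 − e^(−kτ)) = 1 / (1 − e^(−0.04030×6.90)) = 1 / (1 − 0.7572) = 4.119
Loading dose = maintenance dose × R = 206 × 4.119 ≈ 849 mg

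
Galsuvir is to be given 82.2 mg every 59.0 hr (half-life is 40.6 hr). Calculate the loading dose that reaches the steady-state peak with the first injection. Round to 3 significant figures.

129 mg

k = ln 2 / 40.6 = 0.01707 hr⁻¹
Accumulation ratio R = 1 / (1 − e^(−kτ)) = 1 / (1 − e^(−0.01707×59.0)) = 1 / (1 − 0.3652) = 1.575
Loading dose = maintenance dose × R = 82.2 × 1.575 ≈ 129 mg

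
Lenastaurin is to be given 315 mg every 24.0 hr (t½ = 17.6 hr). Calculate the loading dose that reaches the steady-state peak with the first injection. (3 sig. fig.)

k = ln 2 / 17.6 = 0.03938 hr⁻¹
Accumulation ratio R = 1 / (1 − e^(−kτ)) = 1 / (1 − e^(−0.03938×24.0)) = 1 / (1 − 0.3886) = 1.636
Loading dose = maintenance dose × R = 315 × 1.636 ≈ 515 mg

515 mg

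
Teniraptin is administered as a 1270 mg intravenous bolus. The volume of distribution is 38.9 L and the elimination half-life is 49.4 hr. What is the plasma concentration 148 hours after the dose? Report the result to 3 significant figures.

4.09 mg/L

C₀ = dose / V = 1270 / 38.9 = 32.65 mg/L
k = ln 2 / 49.4 = 0.01403 hr⁻¹
C(t) = C₀ e^(−kt) = 32.65 × e^(−0.01403 × 148) = 32.65 × e^(−2.077) = 32.65 × 0.1254 ≈ 4.09 mg/L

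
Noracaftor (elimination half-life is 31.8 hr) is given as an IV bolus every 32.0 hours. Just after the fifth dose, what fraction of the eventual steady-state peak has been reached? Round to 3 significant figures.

k = ln 2 / 31.8 = 0.02180 hr⁻¹
f_n = 1 − e^(−nkτ) = 1 − e^(−5 × 0.02180 × 32.0) = 1 − e^(−3.488) = 1 − 0.03058 ≈ 0.969

0.969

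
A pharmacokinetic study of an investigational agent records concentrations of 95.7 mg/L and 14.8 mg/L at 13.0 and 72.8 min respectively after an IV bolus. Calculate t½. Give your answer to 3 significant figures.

k = ln(C₁/C₂) / (t₂ − t₁) = ln(95.7/14.8) / (72.8 − 13.0)
  = 1.867 / 59.80 = 0.03121 min⁻¹
t½ = ln 2 / k = ln 2 / 0.03121 ≈ 22.2 minutes

22.2 minutes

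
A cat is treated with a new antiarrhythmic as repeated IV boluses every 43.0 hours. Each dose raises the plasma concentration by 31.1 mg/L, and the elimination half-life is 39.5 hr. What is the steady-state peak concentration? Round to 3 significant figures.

58.7 mg/L

k = ln 2 / 39.5 = 0.01755 hr⁻¹
Fraction remaining after one interval: e^(−kτ) = e^(−0.01755 × 43.0) = 0.4702
R = 1 / (1 − 0.4702) = 1.888
Css,max = 31.1 × 1.888 ≈ 58.7 mg/L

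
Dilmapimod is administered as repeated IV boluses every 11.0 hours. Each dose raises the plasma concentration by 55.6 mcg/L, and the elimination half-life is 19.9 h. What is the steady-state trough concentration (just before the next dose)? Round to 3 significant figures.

k = ln 2 / 19.9 = 0.03483 h⁻¹
Fraction remaining after one interval: e^(−kτ) = e^(−0.03483 × 11.0) = 0.6817
R = 1 / (1 − 0.6817) = 3.142
Css,max = 55.6 × 3.142 = 174.7 mcg/L
Css,min = Css,max × e^(−kτ) = 174.7 × 0.6817 ≈ 119 mcg/L

119 mcg/L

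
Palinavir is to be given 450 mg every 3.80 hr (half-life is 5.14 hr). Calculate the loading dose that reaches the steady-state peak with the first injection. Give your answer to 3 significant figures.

1120 mg

k = ln 2 / 5.14 = 0.1349 hr⁻¹
Accumulation ratio R = 1 / (1 − e^(−kτ)) = 1 / (1 − e^(−0.1349×3.80)) = 1 / (1 − 0.5990) = 2.494
Loading dose = maintenance dose × R = 450 × 2.494 ≈ 1120 mg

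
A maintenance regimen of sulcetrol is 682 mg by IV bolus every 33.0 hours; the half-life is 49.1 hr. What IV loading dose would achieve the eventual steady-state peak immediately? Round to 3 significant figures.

1830 mg

k = ln 2 / 49.1 = 0.01412 hr⁻¹
Accumulation ratio R = 1 / (1 − e^(−kτ)) = 1 / (1 − e^(−0.01412×33.0)) = 1 / (1 − 0.6276) = 2.685
Loading dose = maintenance dose × R = 682 × 2.685 ≈ 1830 mg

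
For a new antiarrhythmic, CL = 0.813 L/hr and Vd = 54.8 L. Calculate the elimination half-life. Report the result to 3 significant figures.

k = CL / V = 0.813 / 54.8 = 0.01484 hr⁻¹
t½ = ln 2 / k = ln 2 / 0.01484 ≈ 46.7 hours

46.7 hours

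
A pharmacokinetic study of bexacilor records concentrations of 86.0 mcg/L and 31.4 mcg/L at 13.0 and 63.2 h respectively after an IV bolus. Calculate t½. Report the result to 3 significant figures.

k = ln(C₁/C₂) / (t₂ − t₁) = ln(86.0/31.4) / (63.2 − 13.0)
  = 1.008 / 50.20 = 0.02007 h⁻¹
t½ = ln 2 / k = ln 2 / 0.02007 ≈ 34.5 hours

34.5 hours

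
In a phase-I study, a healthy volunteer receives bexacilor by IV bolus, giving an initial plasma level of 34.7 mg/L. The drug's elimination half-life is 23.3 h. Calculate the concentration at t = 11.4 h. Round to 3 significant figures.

24.7 mg/L

k = ln 2 / 23.3 = 0.02975 h⁻¹
C(t) = C₀ e^(−kt) = 34.7 × e^(−0.02975 × 11.4) = 34.7 × e^(−0.3391) = 34.7 × 0.7124 ≈ 24.7 mg/L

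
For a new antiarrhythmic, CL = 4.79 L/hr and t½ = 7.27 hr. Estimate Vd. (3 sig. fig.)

k = ln 2 / t½ = ln 2 / 7.27 = 0.09534 hr⁻¹
V = CL / k = 4.79 / 0.09534 ≈ 50.2 L

50.2 L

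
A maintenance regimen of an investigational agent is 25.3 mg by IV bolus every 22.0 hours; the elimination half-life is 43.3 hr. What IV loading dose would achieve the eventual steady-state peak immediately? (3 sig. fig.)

85.2 mg

k = ln 2 / 43.3 = 0.01601 hr⁻¹
Accumulation ratio R = 1 / (1 − e^(−kτ)) = 1 / (1 − e^(−0.01601×22.0)) = 1 / (1 − 0.7032) = 3.369
Loading dose = maintenance dose × R = 25.3 × 3.369 ≈ 85.2 mg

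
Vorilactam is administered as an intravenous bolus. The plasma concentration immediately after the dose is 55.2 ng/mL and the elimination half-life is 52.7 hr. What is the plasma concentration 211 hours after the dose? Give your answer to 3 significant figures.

3.44 ng/mL

k = ln 2 / 52.7 = 0.01315 hr⁻¹
C(t) = C₀ e^(−kt) = 55.2 × e^(−0.01315 × 211) = 55.2 × e^(−2.775) = 55.2 × 0.06234 ≈ 3.44 ng/mL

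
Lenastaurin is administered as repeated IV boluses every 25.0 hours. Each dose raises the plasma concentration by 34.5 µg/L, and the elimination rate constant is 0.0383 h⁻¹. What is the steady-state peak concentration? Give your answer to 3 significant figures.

Fraction remaining after one interval: e^(−kτ) = e^(−0.03830 × 25.0) = 0.3839
R = 1 / (1 − 0.3839) = 1.623
Css,max = 34.5 × 1.623 ≈ 56.0 µg/L

56.0 µg/L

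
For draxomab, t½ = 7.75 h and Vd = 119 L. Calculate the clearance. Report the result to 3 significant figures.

k = ln 2 / t½ = ln 2 / 7.75 = 0.08944 h⁻¹
CL = k · V = 0.08944 × 119 ≈ 10.6 L/h

10.6 L/h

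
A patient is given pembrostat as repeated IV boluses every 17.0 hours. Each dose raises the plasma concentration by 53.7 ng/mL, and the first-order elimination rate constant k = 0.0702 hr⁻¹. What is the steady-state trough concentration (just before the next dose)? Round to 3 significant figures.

23.4 ng/mL

Fraction remaining after one interval: e^(−kτ) = e^(−0.07020 × 17.0) = 0.3032
R = 1 / (1 − 0.3032) = 1.435
Css,max = 53.7 × 1.435 = 77.07 ng/mL
Css,min = Css,max × e^(−kτ) = 77.07 × 0.3032 ≈ 23.4 ng/mL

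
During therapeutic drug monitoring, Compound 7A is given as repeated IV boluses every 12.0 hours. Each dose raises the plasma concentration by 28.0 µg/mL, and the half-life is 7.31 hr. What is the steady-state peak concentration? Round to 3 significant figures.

k = ln 2 / 7.31 = 0.09482 hr⁻¹
Fraction remaining after one interval: e^(−kτ) = e^(−0.09482 × 12.0) = 0.3205
R = 1 / (1 − 0.3205) = 1.472
Css,max = 28.0 × 1.472 ≈ 41.2 µg/mL

41.2 µg/mL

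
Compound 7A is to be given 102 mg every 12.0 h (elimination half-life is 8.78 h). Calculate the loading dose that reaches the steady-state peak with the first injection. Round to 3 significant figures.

167 mg

k = ln 2 / 8.78 = 0.07895 h⁻¹
Accumulation ratio R = 1 / (1 − e^(−kτ)) = 1 / (1 − e^(−0.07895×12.0)) = 1 / (1 − 0.3878) = 1.633
Loading dose = maintenance dose × R = 102 × 1.633 ≈ 167 mg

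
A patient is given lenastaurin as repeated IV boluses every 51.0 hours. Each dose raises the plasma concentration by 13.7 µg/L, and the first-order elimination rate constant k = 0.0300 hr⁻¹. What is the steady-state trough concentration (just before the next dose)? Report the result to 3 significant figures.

Fraction remaining after one interval: e^(−kτ) = e^(−0.03000 × 51.0) = 0.2165
R = 1 / (1 − 0.2165) = 1.276
Css,max = 13.7 × 1.276 = 17.49 µg/L
Css,min = Css,max × e^(−kτ) = 17.49 × 0.2165 ≈ 3.79 µg/L

3.79 µg/L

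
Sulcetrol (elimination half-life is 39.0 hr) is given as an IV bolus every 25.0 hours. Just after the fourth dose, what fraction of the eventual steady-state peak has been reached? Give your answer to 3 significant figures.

k = ln 2 / 39.0 = 0.01777 hr⁻¹
f_n = 1 − e^(−nkτ) = 1 − e^(−4 × 0.01777 × 25.0) = 1 − e^(−1.777) = 1 − 0.1691 ≈ 0.831

0.831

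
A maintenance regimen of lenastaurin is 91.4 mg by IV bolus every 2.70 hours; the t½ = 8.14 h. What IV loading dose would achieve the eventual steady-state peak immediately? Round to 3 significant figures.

445 mg

k = ln 2 / 8.14 = 0.08515 h⁻¹
Accumulation ratio R = 1 / (1 − e^(−kτ)) = 1 / (1 − e^(−0.08515×2.70)) = 1 / (1 − 0.7946) = 4.869
Loading dose = maintenance dose × R = 91.4 × 4.869 ≈ 445 mg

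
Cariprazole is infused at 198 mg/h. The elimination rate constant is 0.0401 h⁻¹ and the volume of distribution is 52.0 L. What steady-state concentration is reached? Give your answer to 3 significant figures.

95.0 mg/L

CL = k · V = 0.0401 × 52.0 = 2.085 L/h
Css = rate / CL = 198 / 2.085 ≈ 95.0 mg/L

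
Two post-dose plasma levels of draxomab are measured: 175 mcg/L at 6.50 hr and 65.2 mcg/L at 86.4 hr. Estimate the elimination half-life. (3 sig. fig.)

56.1 hours

k = ln(C₁/C₂) / (t₂ − t₁) = ln(175/65.2) / (86.4 − 6.50)
  = 0.9873 / 79.90 = 0.01236 hr⁻¹
t½ = ln 2 / k = ln 2 / 0.01236 ≈ 56.1 hours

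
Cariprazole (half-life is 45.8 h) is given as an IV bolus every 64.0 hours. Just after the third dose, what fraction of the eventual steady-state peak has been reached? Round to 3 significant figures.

k = ln 2 / 45.8 = 0.01513 h⁻¹
f_n = 1 − e^(−nkτ) = 1 − e^(−3 × 0.01513 × 64.0) = 1 − e^(−2.906) = 1 − 0.05471 ≈ 0.945

0.945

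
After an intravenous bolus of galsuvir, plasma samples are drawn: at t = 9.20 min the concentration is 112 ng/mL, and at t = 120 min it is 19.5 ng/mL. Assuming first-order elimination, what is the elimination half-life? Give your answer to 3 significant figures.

k = ln(C₁/C₂) / (t₂ − t₁) = ln(112/19.5) / (120 − 9.20)
  = 1.748 / 110.8 = 0.01578 min⁻¹
t½ = ln 2 / k = ln 2 / 0.01578 ≈ 43.9 minutes

43.9 minutes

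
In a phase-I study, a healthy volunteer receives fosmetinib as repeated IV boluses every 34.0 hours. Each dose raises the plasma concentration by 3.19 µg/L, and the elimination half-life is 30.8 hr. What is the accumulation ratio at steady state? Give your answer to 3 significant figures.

1.87

k = ln 2 / 30.8 = 0.02250 hr⁻¹
Fraction remaining after one interval: e^(−kτ) = e^(−0.02250 × 34.0) = 0.4653
R = 1 / (1 − 0.4653) = 1 / 0.5347 ≈ 1.87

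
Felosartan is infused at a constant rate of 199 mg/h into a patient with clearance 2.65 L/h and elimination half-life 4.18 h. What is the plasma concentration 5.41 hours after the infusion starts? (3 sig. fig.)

Css = rate / CL = 199 / 2.65 = 75.09 mg/L
k = ln 2 / 4.18 = 0.1658 h⁻¹
C(t) = Css (1 − e^(−kt)) = 75.09 × (1 − e^(−0.8971)) = 75.09 × 0.5923 ≈ 44.5 mg/L

44.5 mg/L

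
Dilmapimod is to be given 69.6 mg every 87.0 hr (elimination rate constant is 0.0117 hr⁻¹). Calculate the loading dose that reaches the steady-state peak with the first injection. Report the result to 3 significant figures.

109 mg

Accumulation ratio R = 1 / (1 − e^(−kτ)) = 1 / (1 − e^(−0.01170×87.0)) = 1 / (1 − 0.3614) = 1.566
Loading dose = maintenance dose × R = 69.6 × 1.566 ≈ 109 mg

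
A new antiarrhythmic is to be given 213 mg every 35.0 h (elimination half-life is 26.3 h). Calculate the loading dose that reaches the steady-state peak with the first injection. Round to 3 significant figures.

354 mg

k = ln 2 / 26.3 = 0.02636 h⁻¹
Accumulation ratio R = 1 / (1 − e^(−kτ)) = 1 / (1 − e^(−0.02636×35.0)) = 1 / (1 − 0.3975) = 1.660
Loading dose = maintenance dose × R = 213 × 1.660 ≈ 354 mg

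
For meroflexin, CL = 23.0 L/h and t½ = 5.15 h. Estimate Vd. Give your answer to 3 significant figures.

171 L

k = ln 2 / t½ = ln 2 / 5.15 = 0.1346 h⁻¹
V = CL / k = 23.0 / 0.1346 ≈ 171 L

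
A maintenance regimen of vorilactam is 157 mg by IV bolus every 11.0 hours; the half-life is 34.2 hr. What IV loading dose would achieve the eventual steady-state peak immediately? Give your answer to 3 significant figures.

k = ln 2 / 34.2 = 0.02027 hr⁻¹
Accumulation ratio R = 1 / (1 − e^(−kτ)) = 1 / (1 − e^(−0.02027×11.0)) = 1 / (1 − 0.8002) = 5.004
Loading dose = maintenance dose × R = 157 × 5.004 ≈ 786 mg

786 mg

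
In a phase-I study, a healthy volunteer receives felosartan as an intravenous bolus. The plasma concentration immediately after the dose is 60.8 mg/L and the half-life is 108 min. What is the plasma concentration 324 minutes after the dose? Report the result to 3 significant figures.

k = ln 2 / 108 = 0.006418 min⁻¹
C(t) = C₀ e^(−kt) = 60.8 × e^(−0.006418 × 324) = 60.8 × e^(−2.079) = 60.8 × 0.1250 ≈ 7.60 mg/L

7.60 mg/L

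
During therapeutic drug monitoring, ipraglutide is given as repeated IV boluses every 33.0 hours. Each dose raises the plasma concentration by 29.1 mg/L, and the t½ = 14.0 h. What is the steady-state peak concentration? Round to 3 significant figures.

k = ln 2 / 14.0 = 0.04951 h⁻¹
Fraction remaining after one interval: e^(−kτ) = e^(−0.04951 × 33.0) = 0.1952
R = 1 / (1 − 0.1952) = 1.243
Css,max = 29.1 × 1.243 ≈ 36.2 mg/L

36.2 mg/L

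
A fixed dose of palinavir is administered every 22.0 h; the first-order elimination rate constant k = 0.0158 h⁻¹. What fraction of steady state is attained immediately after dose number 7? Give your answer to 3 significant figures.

f_n = 1 − e^(−nkτ) = 1 − e^(−7 × 0.01580 × 22.0) = 1 − e^(−2.433) = 1 − 0.08776 ≈ 0.912

0.912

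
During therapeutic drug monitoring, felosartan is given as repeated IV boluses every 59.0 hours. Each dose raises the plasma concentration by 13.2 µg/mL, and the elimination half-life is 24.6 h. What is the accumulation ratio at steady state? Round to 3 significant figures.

k = ln 2 / 24.6 = 0.02818 h⁻¹
Fraction remaining after one interval: e^(−kτ) = e^(−0.02818 × 59.0) = 0.1897
R = 1 / (1 − 0.1897) = 1 / 0.8103 ≈ 1.23

1.23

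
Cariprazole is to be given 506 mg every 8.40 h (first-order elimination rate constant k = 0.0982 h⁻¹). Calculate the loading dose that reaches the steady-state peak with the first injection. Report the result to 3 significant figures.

901 mg

Accumulation ratio R = 1 / (1 − e^(−kτ)) = 1 / (1 − e^(−0.09820×8.40)) = 1 / (1 − 0.4383) = 1.780
Loading dose = maintenance dose × R = 506 × 1.780 ≈ 901 mg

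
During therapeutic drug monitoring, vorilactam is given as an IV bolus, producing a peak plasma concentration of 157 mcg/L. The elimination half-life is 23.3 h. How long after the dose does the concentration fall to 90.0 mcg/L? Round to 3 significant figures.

18.7 hours

k = ln 2 / 23.3 = 0.02975 h⁻¹
C(t) = C₀ e^(−kt)  ⇒  t = ln(C₀/C) / k
t = ln(157/90.0) / 0.02975 = 0.5564 / 0.02975 ≈ 18.7 hours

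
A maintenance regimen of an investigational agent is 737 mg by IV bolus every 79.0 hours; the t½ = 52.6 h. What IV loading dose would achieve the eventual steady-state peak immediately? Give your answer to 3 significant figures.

1140 mg

k = ln 2 / 52.6 = 0.01318 h⁻¹
Accumulation ratio R = 1 / (1 − e^(−kτ)) = 1 / (1 − e^(−0.01318×79.0)) = 1 / (1 − 0.3531) = 1.546
Loading dose = maintenance dose × R = 737 × 1.546 ≈ 1140 mg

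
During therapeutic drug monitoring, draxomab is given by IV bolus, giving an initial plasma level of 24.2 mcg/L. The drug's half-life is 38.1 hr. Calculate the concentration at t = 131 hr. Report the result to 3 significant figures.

2.23 mcg/L

k = ln 2 / 38.1 = 0.01819 hr⁻¹
131 hr is 3.438 half-lives, so C = 24.2 × (1/2)^3.438 = 24.2 × 0.09225 ≈ 2.23 mcg/L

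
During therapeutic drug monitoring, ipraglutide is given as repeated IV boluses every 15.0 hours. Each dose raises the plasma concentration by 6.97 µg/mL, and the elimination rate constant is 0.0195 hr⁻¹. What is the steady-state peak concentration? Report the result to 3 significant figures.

27.5 µg/mL

Fraction remaining after one interval: e^(−kτ) = e^(−0.01950 × 15.0) = 0.7464
R = 1 / (1 − 0.7464) = 3.943
Css,max = 6.97 × 3.943 ≈ 27.5 µg/mL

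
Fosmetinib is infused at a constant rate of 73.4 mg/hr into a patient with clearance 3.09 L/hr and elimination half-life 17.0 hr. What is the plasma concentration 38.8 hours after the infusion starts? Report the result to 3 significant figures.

Css = rate / CL = 73.4 / 3.09 = 23.75 mg/L
k = ln 2 / 17.0 = 0.04077 hr⁻¹
C(t) = Css (1 − e^(−kt)) = 23.75 × (1 − e^(−1.582)) = 23.75 × 0.7944 ≈ 18.9 mg/L

18.9 mg/L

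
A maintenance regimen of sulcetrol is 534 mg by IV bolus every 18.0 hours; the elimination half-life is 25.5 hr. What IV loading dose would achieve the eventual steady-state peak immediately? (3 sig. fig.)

k = ln 2 / 25.5 = 0.02718 hr⁻¹
Accumulation ratio R = 1 / (1 − e^(−kτ)) = 1 / (1 − e^(−0.02718×18.0)) = 1 / (1 − 0.6131) = 2.584
Loading dose = maintenance dose × R = 534 × 2.584 ≈ 1380 mg

1380 mg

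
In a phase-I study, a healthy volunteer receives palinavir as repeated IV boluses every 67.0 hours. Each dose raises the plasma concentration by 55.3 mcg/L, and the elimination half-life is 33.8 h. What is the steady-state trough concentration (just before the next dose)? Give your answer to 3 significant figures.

18.7 mcg/L

k = ln 2 / 33.8 = 0.02051 h⁻¹
Fraction remaining after one interval: e^(−kτ) = e^(−0.02051 × 67.0) = 0.2531
R = 1 / (1 − 0.2531) = 1.339
Css,max = 55.3 × 1.339 = 74.04 mcg/L
Css,min = Css,max × e^(−kτ) = 74.04 × 0.2531 ≈ 18.7 mcg/L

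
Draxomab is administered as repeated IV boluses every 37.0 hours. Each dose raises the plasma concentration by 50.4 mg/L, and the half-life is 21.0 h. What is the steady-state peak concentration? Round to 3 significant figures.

k = ln 2 / 21.0 = 0.03301 h⁻¹
Fraction remaining after one interval: e^(−kτ) = e^(−0.03301 × 37.0) = 0.2949
R = 1 / (1 − 0.2949) = 1.418
Css,max = 50.4 × 1.418 ≈ 71.5 mg/L

71.5 mg/L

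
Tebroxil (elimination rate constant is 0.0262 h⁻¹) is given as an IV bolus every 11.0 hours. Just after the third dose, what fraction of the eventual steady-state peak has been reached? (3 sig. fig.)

f_n = 1 − e^(−nkτ) = 1 − e^(−3 × 0.02620 × 11.0) = 1 − e^(−0.8646) = 1 − 0.4212 ≈ 0.579

0.579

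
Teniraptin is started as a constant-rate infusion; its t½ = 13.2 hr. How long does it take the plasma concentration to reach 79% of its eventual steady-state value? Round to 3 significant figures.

k = ln 2 / 13.2 = 0.05251 hr⁻¹
f = 1 − e^(−kt)  ⇒  t = −ln(1 − f) / k
t = −ln(1 − 0.79) / 0.05251 = 1.561 / 0.05251 ≈ 29.7 hours

29.7 hours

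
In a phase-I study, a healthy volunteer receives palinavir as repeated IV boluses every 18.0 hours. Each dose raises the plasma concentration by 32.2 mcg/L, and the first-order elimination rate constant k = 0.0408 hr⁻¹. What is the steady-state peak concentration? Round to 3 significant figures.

Fraction remaining after one interval: e^(−kτ) = e^(−0.04080 × 18.0) = 0.4798
R = 1 / (1 − 0.4798) = 1.922
Css,max = 32.2 × 1.922 ≈ 61.9 mcg/L

61.9 mcg/L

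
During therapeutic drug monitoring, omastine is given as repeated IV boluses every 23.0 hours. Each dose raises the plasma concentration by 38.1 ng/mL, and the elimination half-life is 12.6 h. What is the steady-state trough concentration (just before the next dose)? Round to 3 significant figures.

15.0 ng/mL

k = ln 2 / 12.6 = 0.05501 h⁻¹
Fraction remaining after one interval: e^(−kτ) = e^(−0.05501 × 23.0) = 0.2822
R = 1 / (1 − 0.2822) = 1.393
Css,max = 38.1 × 1.393 = 53.08 ng/mL
Css,min = Css,max × e^(−kτ) = 53.08 × 0.2822 ≈ 15.0 ng/mL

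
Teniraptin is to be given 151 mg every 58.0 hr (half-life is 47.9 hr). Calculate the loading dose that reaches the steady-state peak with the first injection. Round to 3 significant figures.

266 mg

k = ln 2 / 47.9 = 0.01447 hr⁻¹
Accumulation ratio R = 1 / (1 − e^(−kτ)) = 1 / (1 − e^(−0.01447×58.0)) = 1 / (1 − 0.4320) = 1.761
Loading dose = maintenance dose × R = 151 × 1.761 ≈ 266 mg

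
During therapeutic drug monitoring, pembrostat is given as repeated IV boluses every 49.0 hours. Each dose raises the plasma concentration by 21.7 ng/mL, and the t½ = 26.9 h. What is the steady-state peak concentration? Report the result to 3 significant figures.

30.3 ng/mL

k = ln 2 / 26.9 = 0.02577 h⁻¹
Fraction remaining after one interval: e^(−kτ) = e^(−0.02577 × 49.0) = 0.2829
R = 1 / (1 − 0.2829) = 1.395
Css,max = 21.7 × 1.395 ≈ 30.3 ng/mL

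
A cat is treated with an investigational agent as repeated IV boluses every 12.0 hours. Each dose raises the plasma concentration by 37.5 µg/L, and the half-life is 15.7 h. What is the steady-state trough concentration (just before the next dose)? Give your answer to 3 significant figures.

k = ln 2 / 15.7 = 0.04415 h⁻¹
Fraction remaining after one interval: e^(−kτ) = e^(−0.04415 × 12.0) = 0.5887
R = 1 / (1 − 0.5887) = 2.431
Css,max = 37.5 × 2.431 = 91.18 µg/L
Css,min = Css,max × e^(−kτ) = 91.18 × 0.5887 ≈ 53.7 µg/L

53.7 µg/L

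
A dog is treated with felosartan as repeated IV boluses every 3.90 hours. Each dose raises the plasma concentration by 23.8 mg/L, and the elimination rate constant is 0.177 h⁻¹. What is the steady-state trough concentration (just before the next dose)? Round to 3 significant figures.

Fraction remaining after one interval: e^(−kτ) = e^(−0.1770 × 3.90) = 0.5014
R = 1 / (1 − 0.5014) = 2.006
Css,max = 23.8 × 2.006 = 47.74 mg/L
Css,min = Css,max × e^(−kτ) = 47.74 × 0.5014 ≈ 23.9 mg/L

23.9 mg/L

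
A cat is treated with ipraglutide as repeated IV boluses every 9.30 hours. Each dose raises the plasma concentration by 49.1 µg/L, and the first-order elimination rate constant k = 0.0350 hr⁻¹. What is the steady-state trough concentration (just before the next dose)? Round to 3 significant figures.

Fraction remaining after one interval: e^(−kτ) = e^(−0.03500 × 9.30) = 0.7222
R = 1 / (1 − 0.7222) = 3.599
Css,max = 49.1 × 3.599 = 176.7 µg/L
Css,min = Css,max × e^(−kτ) = 176.7 × 0.7222 ≈ 128 µg/L

128 µg/L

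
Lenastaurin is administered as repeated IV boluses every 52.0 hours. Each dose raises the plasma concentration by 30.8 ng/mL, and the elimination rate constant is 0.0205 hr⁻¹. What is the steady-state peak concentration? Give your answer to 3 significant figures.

47.0 ng/mL

Fraction remaining after one interval: e^(−kτ) = e^(−0.02050 × 52.0) = 0.3444
R = 1 / (1 − 0.3444) = 1.525
Css,max = 30.8 × 1.525 ≈ 47.0 ng/mL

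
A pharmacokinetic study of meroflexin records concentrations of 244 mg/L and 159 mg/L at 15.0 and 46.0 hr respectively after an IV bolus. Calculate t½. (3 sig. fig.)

50.2 hours

k = ln(C₁/C₂) / (t₂ − t₁) = ln(244/159) / (46.0 − 15.0)
  = 0.4283 / 31.00 = 0.01381 hr⁻¹
t½ = ln 2 / k = ln 2 / 0.01381 ≈ 50.2 hours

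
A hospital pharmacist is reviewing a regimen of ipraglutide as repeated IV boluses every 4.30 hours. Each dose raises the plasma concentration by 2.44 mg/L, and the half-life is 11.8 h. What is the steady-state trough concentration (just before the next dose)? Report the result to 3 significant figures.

k = ln 2 / 11.8 = 0.05874 h⁻¹
Fraction remaining after one interval: e^(−kτ) = e^(−0.05874 × 4.30) = 0.7768
R = 1 / (1 − 0.7768) = 4.480
Css,max = 2.44 × 4.480 = 10.93 mg/L
Css,min = Css,max × e^(−kτ) = 10.93 × 0.7768 ≈ 8.49 mg/L

8.49 mg/L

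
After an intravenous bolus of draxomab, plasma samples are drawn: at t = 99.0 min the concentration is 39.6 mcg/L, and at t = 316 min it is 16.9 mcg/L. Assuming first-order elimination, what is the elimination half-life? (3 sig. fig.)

177 minutes

k = ln(C₁/C₂) / (t₂ − t₁) = ln(39.6/16.9) / (316 − 99.0)
  = 0.8515 / 217.0 = 0.003924 min⁻¹
t½ = ln 2 / k = ln 2 / 0.003924 ≈ 177 minutes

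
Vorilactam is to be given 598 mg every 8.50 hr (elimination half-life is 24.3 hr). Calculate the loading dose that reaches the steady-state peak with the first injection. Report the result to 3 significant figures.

2780 mg

k = ln 2 / 24.3 = 0.02852 hr⁻¹
Accumulation ratio R = 1 / (1 − e^(−kτ)) = 1 / (1 − e^(−0.02852×8.50)) = 1 / (1 − 0.7847) = 4.645
Loading dose = maintenance dose × R = 598 × 4.645 ≈ 2780 mg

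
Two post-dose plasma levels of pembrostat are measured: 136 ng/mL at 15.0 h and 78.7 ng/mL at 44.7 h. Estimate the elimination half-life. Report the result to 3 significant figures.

37.6 hours

k = ln(C₁/C₂) / (t₂ − t₁) = ln(136/78.7) / (44.7 − 15.0)
  = 0.5470 / 29.70 = 0.01842 h⁻¹
t½ = ln 2 / k = ln 2 / 0.01842 ≈ 37.6 hours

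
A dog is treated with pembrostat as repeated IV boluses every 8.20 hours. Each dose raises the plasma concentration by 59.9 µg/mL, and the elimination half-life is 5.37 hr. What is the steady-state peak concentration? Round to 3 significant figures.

91.7 µg/mL

k = ln 2 / 5.37 = 0.1291 hr⁻¹
Fraction remaining after one interval: e^(−kτ) = e^(−0.1291 × 8.20) = 0.3470
R = 1 / (1 − 0.3470) = 1.531
Css,max = 59.9 × 1.531 ≈ 91.7 µg/mL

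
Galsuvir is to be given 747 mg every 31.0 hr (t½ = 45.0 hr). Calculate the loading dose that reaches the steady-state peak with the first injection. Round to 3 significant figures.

k = ln 2 / 45.0 = 0.01540 hr⁻¹
Accumulation ratio R = 1 / (1 − e^(−kτ)) = 1 / (1 − e^(−0.01540×31.0)) = 1 / (1 − 0.6203) = 2.634
Loading dose = maintenance dose × R = 747 × 2.634 ≈ 1970 mg

1970 mg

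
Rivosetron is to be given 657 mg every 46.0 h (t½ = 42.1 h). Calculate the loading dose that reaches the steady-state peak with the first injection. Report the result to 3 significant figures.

1240 mg

k = ln 2 / 42.1 = 0.01646 h⁻¹
Accumulation ratio R = 1 / (1 − e^(−kτ)) = 1 / (1 − e^(−0.01646×46.0)) = 1 / (1 − 0.4689) = 1.883
Loading dose = maintenance dose × R = 657 × 1.883 ≈ 1240 mg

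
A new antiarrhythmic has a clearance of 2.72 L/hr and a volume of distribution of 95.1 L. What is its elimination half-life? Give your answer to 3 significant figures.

k = CL / V = 2.72 / 95.1 = 0.02860 hr⁻¹
t½ = ln 2 / k = ln 2 / 0.02860 ≈ 24.2 hours

24.2 hours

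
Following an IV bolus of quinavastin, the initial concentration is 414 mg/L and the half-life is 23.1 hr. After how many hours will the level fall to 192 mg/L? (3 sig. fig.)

25.6 hours

k = ln 2 / 23.1 = 0.03001 hr⁻¹
C(t) = C₀ e^(−kt)  ⇒  t = ln(C₀/C) / k
t = ln(414/192) / 0.03001 = 0.7684 / 0.03001 ≈ 25.6 hours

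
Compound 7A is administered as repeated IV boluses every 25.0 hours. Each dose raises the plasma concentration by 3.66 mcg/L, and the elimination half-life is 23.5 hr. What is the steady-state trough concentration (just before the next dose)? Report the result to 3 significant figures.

3.36 mcg/L

k = ln 2 / 23.5 = 0.02950 hr⁻¹
Fraction remaining after one interval: e^(−kτ) = e^(−0.02950 × 25.0) = 0.4784
R = 1 / (1 − 0.4784) = 1.917
Css,max = 3.66 × 1.917 = 7.016 mcg/L
Css,min = Css,max × e^(−kτ) = 7.016 × 0.4784 ≈ 3.36 mcg/L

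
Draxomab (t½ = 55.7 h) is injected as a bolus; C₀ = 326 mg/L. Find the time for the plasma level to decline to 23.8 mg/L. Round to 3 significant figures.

k = ln 2 / 55.7 = 0.01244 h⁻¹
C(t) = C₀ e^(−kt)  ⇒  t = ln(C₀/C) / k
t = ln(326/23.8) / 0.01244 = 2.617 / 0.01244 ≈ 210 hours

210 hours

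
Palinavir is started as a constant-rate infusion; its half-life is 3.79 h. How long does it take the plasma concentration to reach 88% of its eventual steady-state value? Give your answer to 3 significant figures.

k = ln 2 / 3.79 = 0.1829 h⁻¹
f = 1 − e^(−kt)  ⇒  t = −ln(1 − f) / k
t = −ln(1 − 0.88) / 0.1829 = 2.120 / 0.1829 ≈ 11.6 hours

11.6 hours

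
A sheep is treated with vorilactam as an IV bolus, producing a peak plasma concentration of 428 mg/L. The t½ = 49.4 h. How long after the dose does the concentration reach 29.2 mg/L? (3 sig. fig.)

k = ln 2 / 49.4 = 0.01403 h⁻¹
C(t) = C₀ e^(−kt)  ⇒  t = ln(C₀/C) / k
t = ln(428/29.2) / 0.01403 = 2.685 / 0.01403 ≈ 191 hours

191 hours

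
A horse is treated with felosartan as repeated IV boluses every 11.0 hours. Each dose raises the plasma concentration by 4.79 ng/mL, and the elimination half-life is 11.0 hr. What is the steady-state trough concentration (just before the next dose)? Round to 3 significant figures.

4.79 ng/mL

k = ln 2 / 11.0 = 0.06301 hr⁻¹
Fraction remaining after one interval: e^(−kτ) = e^(−0.06301 × 11.0) = 0.5000
R = 1 / (1 − 0.5000) = 2.000
Css,max = 4.79 × 2.000 = 9.580 ng/mL
Css,min = Css,max × e^(−kτ) = 9.580 × 0.5000 ≈ 4.79 ng/mL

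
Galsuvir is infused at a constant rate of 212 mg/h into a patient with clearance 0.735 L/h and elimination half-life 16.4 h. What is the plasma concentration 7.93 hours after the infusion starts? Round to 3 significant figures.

82.1 µg/mL

Css = rate / CL = 212 / 0.735 = 288.4 µg/mL
k = ln 2 / 16.4 = 0.04227 h⁻¹
C(t) = Css (1 − e^(−kt)) = 288.4 × (1 − e^(−0.3352)) = 288.4 × 0.2848 ≈ 82.1 µg/mL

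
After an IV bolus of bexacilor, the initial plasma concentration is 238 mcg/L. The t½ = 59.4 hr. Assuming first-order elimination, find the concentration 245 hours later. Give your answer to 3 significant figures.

13.6 mcg/L

k = ln 2 / 59.4 = 0.01167 hr⁻¹
C(t) = C₀ e^(−kt) = 238 × e^(−0.01167 × 245) = 238 × e^(−2.859) = 238 × 0.05733 ≈ 13.6 mcg/L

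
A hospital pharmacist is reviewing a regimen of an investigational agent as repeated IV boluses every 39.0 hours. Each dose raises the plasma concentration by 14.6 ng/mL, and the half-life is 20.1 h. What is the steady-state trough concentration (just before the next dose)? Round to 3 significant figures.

5.14 ng/mL

k = ln 2 / 20.1 = 0.03448 h⁻¹
Fraction remaining after one interval: e^(−kτ) = e^(−0.03448 × 39.0) = 0.2606
R = 1 / (1 − 0.2606) = 1.352
Css,max = 14.6 × 1.352 = 19.74 ng/mL
Css,min = Css,max × e^(−kτ) = 19.74 × 0.2606 ≈ 5.14 ng/mL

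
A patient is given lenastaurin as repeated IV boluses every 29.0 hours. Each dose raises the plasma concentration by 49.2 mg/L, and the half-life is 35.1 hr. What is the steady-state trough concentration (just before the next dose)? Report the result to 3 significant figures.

63.6 mg/L

k = ln 2 / 35.1 = 0.01975 hr⁻¹
Fraction remaining after one interval: e^(−kτ) = e^(−0.01975 × 29.0) = 0.5640
R = 1 / (1 − 0.5640) = 2.294
Css,max = 49.2 × 2.294 = 112.8 mg/L
Css,min = Css,max × e^(−kτ) = 112.8 × 0.5640 ≈ 63.6 mg/L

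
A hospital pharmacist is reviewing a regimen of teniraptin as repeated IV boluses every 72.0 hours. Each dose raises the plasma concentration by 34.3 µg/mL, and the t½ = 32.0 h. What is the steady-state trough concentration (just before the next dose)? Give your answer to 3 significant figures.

9.13 µg/mL

k = ln 2 / 32.0 = 0.02166 h⁻¹
Fraction remaining after one interval: e^(−kτ) = e^(−0.02166 × 72.0) = 0.2102
R = 1 / (1 − 0.2102) = 1.266
Css,max = 34.3 × 1.266 = 43.43 µg/mL
Css,min = Css,max × e^(−kτ) = 43.43 × 0.2102 ≈ 9.13 µg/mL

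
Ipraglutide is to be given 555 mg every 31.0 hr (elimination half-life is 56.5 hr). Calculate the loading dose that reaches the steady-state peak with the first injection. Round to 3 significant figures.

k = ln 2 / 56.5 = 0.01227 hr⁻¹
Accumulation ratio R = 1 / (1 − e^(−kτ)) = 1 / (1 − e^(−0.01227×31.0)) = 1 / (1 − 0.6836) = 3.161
Loading dose = maintenance dose × R = 555 × 3.161 ≈ 1750 mg

1750 mg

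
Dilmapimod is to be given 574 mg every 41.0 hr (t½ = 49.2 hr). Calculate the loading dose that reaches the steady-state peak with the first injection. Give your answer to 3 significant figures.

1310 mg

k = ln 2 / 49.2 = 0.01409 hr⁻¹
Accumulation ratio R = 1 / (1 − e^(−kτ)) = 1 / (1 − e^(−0.01409×41.0)) = 1 / (1 − 0.5612) = 2.279
Loading dose = maintenance dose × R = 574 × 2.279 ≈ 1310 mg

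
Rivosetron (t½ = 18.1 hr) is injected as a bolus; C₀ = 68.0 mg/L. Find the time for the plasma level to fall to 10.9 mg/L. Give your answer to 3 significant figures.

k = ln 2 / 18.1 = 0.03830 hr⁻¹
C(t) = C₀ e^(−kt)  ⇒  t = ln(C₀/C) / k
t = ln(68.0/10.9) / 0.03830 = 1.831 / 0.03830 ≈ 47.8 hours

47.8 hours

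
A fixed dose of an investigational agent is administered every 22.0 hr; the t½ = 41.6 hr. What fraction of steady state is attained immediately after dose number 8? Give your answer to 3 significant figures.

0.947

k = ln 2 / 41.6 = 0.01666 hr⁻¹
f_n = 1 − e^(−nkτ) = 1 − e^(−8 × 0.01666 × 22.0) = 1 − e^(−2.933) = 1 − 0.05326 ≈ 0.947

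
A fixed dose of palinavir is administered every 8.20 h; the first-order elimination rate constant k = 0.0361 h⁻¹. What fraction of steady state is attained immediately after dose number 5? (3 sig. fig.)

f_n = 1 − e^(−nkτ) = 1 − e^(−5 × 0.03610 × 8.20) = 1 − e^(−1.480) = 1 − 0.2276 ≈ 0.772

0.772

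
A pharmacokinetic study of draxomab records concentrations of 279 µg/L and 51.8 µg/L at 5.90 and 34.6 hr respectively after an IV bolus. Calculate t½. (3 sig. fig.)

k = ln(C₁/C₂) / (t₂ − t₁) = ln(279/51.8) / (34.6 − 5.90)
  = 1.684 / 28.70 = 0.05867 hr⁻¹
t½ = ln 2 / k = ln 2 / 0.05867 ≈ 11.8 hours

11.8 hours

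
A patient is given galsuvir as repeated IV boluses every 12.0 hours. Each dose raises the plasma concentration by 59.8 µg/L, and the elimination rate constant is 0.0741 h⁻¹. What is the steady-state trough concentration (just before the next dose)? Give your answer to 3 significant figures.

41.7 µg/L

Fraction remaining after one interval: e^(−kτ) = e^(−0.07410 × 12.0) = 0.4110
R = 1 / (1 − 0.4110) = 1.698
Css,max = 59.8 × 1.698 = 101.5 µg/L
Css,min = Css,max × e^(−kτ) = 101.5 × 0.4110 ≈ 41.7 µg/L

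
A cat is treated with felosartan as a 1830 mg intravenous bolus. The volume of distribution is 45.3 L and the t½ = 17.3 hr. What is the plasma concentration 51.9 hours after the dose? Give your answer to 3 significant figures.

C₀ = dose / V = 1830 / 45.3 = 40.40 mg/L
k = ln 2 / 17.3 = 0.04007 hr⁻¹
C(t) = C₀ e^(−kt) = 40.40 × e^(−0.04007 × 51.9) = 40.40 × e^(−2.079) = 40.40 × 0.1250 ≈ 5.05 mg/L

5.05 mg/L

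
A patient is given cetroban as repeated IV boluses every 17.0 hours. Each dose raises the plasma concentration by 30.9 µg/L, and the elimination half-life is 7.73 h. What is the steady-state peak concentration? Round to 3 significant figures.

39.5 µg/L

k = ln 2 / 7.73 = 0.08967 h⁻¹
Fraction remaining after one interval: e^(−kτ) = e^(−0.08967 × 17.0) = 0.2178
R = 1 / (1 − 0.2178) = 1.278
Css,max = 30.9 × 1.278 ≈ 39.5 µg/L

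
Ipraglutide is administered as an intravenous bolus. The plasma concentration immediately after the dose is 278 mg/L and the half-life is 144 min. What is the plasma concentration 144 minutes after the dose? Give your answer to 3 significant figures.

139 mg/L

k = ln 2 / 144 = 0.004814 min⁻¹
C(t) = C₀ e^(−kt) = 278 × e^(−0.004814 × 144) = 278 × e^(−0.6931) = 278 × 0.5000 ≈ 139 mg/L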